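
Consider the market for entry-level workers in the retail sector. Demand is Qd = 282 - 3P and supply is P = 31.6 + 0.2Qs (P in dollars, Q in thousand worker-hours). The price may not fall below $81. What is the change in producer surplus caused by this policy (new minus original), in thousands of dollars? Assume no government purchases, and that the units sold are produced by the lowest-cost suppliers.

405.6

Rearranging supply gives Qs = 5P - 158. Equilibrium: 282 - 3P = 5P - 158, so 440 = 8P and P* = 55, Q* = 117.
Since 81 > 55, the floor is binding.
At P = 81: Qd = 282 - 3·81 = 39 and Qs = 5·81 - 158 = 247.
Producer surplus without the control is ½ · (55 - 31.6) · 117 = 1368.9.
With the floor, 39 units are sold at 81. The supply price at Q = 39 is 39.4, so PS = ½ · [(81 - 31.6) + (81 - 39.4)] · 39 = 1774.5.
Change in producer surplus = 1774.5 - 1368.9 = 405.6.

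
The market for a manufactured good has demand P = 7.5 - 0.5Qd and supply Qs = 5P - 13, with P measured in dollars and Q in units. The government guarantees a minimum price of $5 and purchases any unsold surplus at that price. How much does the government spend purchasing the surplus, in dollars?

Rearranging demand gives Qd = 15 - 2P. Equilibrium: 15 - 2P = 5P - 13, so 28 = 7P and P* = 4, Q* = 7.
Since 5 > 4, the floor is binding.
At P = 5: Qd = 15 - 2·5 = 5 and Qs = 5·5 - 13 = 12.
Surplus = Qs - Qd = 7.
Government expenditure = surplus × support price = 7 × 5 = 35.

35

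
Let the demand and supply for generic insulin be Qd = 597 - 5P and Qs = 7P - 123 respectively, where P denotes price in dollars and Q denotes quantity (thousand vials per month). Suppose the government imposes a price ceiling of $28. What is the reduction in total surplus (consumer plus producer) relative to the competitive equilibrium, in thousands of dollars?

8601.6

In a free market, 597 - 5P = 7P - 123 gives the equilibrium P* = 60, Q* = 297.
Since 28 < 60, the ceiling is binding.
At P = 28: Qd = 597 - 5·28 = 457 and Qs = 7·28 - 123 = 73.
Quantity traded falls to 73. At Q = 73 the demand price is (597 - 73)/5 = 104.8 and the supply price is (123 + 73)/7 = 28.
Deadweight loss = ½ · (104.8 - 28) · (297 - 73) = ½ · 76.8 · 224 = 8601.6.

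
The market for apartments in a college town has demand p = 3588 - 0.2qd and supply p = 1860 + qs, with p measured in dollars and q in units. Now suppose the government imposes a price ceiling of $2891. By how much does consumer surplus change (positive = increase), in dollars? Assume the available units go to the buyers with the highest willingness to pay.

Rearranging demand gives qd = 17940 - 5p; rearranging supply gives qs = p - 1860. Setting quantity demanded equal to quantity supplied, 17940 - 5p = p - 1860, gives p* = 3300 and q* = 1440.
Since 2891 < 3300, the ceiling is binding.
At p = 2891: qd = 17940 - 5·2891 = 3485 and qs = 2891 - 1860 = 1031.
Consumer surplus without the control is ½ · (3588 - 3300) · 1440 = 207360.
With the ceiling, 1031 units are sold at 2891 (assume they go to the highest-value buyers). The demand price at q = 1031 is 3381.8, so CS = ½ · [(3588 - 2891) + (3381.8 - 2891)] · 1031 = 612310.9.
Change in consumer surplus = 612310.9 - 207360 = 404950.9.

404950.9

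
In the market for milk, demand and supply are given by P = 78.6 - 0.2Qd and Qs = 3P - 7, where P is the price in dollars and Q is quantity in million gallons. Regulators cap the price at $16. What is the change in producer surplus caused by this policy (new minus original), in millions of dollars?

Rearranging demand gives Qd = 393 - 5P. Equilibrium: 393 - 5P = 3P - 7, so 400 = 8P and P* = 50, Q* = 143.
The ceiling of 16 is below the equilibrium price 50, so it binds.
At P = 16: Qd = 393 - 5·16 = 313 and Qs = 3·16 - 7 = 41.
Producer surplus without the control is ½ · (50 - 7/3) · 143 = 20449/6.
With the ceiling, producers sell 41 units at 16, so PS = ½ · (16 - 7/3) · 41 = 1681/6.
Change in producer surplus = 1681/6 - 20449/6 = -3128.

-3128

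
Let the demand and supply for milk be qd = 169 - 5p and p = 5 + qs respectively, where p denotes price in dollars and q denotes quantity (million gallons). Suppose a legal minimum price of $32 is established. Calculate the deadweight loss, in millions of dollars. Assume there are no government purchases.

Rearranging supply gives qs = p - 5. Without the control the market clears where 169 - 5p = p - 5, i.e. p* = 29 and q* = 24.
Because the floor (32) lies above the market-clearing price, it is binding.
At p = 32: qd = 169 - 5·32 = 9 and qs = 32 - 5 = 27.
Quantity traded falls to 9. At q = 9 the demand price is (169 - 9)/5 = 32 and the supply price is 5 + 9 = 14.
Deadweight loss = ½ · (32 - 14) · (24 - 9) = ½ · 18 · 15 = 135.

135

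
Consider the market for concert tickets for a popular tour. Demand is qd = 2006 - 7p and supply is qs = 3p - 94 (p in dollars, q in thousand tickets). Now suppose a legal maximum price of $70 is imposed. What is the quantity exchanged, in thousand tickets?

Equilibrium: 2006 - 7p = 3p - 94, so 2100 = 10p and p* = 210, q* = 536.
Because the ceiling (70) lies below the market-clearing price, it is binding.
At p = 70: qd = 2006 - 7·70 = 1516 and qs = 3·70 - 94 = 116.
The quantity actually transacted is the short side, supply: 116.

116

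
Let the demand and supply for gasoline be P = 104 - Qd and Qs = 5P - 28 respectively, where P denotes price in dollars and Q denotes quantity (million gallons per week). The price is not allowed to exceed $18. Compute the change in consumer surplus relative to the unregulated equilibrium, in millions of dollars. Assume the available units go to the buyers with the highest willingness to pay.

48

Rearranging demand gives Qd = 104 - P. Setting quantity demanded equal to quantity supplied, 104 - P = 5P - 28, gives P* = 22 and Q* = 82.
The ceiling of 18 is below the equilibrium price 22, so it binds.
At P = 18: Qd = 104 - 18 = 86 and Qs = 5·18 - 28 = 62.
Consumer surplus without the control is ½ · (104 - 22) · 82 = 3362.
With the ceiling, 62 units are sold at 18 (assume they go to the highest-value buyers). The demand price at Q = 62 is 42, so CS = ½ · [(104 - 18) + (42 - 18)] · 62 = 3410.
Change in consumer surplus = 3410 - 3362 = 48.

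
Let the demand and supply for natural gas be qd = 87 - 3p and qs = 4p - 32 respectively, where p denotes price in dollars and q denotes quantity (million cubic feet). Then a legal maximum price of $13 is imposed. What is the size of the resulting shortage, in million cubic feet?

28

Setting quantity demanded equal to quantity supplied, 87 - 3p = 4p - 32, gives p* = 17 and q* = 36.
The ceiling of 13 is below the equilibrium price 17, so it binds.
At p = 13: qd = 87 - 3·13 = 48 and qs = 4·13 - 32 = 20.
Shortage = qd - qs = 48 - 20 = 28.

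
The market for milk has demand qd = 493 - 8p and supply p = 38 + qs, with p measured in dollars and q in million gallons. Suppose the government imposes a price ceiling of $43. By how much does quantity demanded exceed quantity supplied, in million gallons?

144

Rearranging supply gives qs = p - 38. Without the control the market clears where 493 - 8p = p - 38, i.e. p* = 59 and q* = 21.
The ceiling of 43 is below the equilibrium price 59, so it binds.
At p = 43: qd = 493 - 8·43 = 149 and qs = 43 - 38 = 5.
Shortage = qd - qs = 149 - 5 = 144.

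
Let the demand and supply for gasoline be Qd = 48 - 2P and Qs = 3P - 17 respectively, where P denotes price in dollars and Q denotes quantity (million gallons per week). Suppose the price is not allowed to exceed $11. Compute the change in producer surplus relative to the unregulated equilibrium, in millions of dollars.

-38

Equilibrium: 48 - 2P = 3P - 17, so 65 = 5P and P* = 13, Q* = 22.
The ceiling of 11 is below the equilibrium price 13, so it binds.
At P = 11: Qd = 48 - 2·11 = 26 and Qs = 3·11 - 17 = 16.
Producer surplus without the control is ½ · (13 - 17/3) · 22 = 242/3.
With the ceiling, producers sell 16 units at 11, so PS = ½ · (11 - 17/3) · 16 = 128/3.
Change in producer surplus = 128/3 - 242/3 = -38.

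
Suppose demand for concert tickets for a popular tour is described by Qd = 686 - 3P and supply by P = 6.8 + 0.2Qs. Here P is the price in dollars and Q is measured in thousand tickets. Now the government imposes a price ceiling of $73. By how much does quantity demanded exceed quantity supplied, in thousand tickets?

Rearranging supply gives Qs = 5P - 34. Without the control the market clears where 686 - 3P = 5P - 34, i.e. P* = 90 and Q* = 416.
Because the ceiling (73) lies below the market-clearing price, it is binding.
At P = 73: Qd = 686 - 3·73 = 467 and Qs = 5·73 - 34 = 331.
Shortage = Qd - Qs = 467 - 331 = 136.

136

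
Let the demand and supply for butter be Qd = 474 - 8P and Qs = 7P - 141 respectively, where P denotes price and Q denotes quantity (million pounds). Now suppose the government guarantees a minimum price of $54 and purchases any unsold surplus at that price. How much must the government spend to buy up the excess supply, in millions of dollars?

10530

Without the control the market clears where 474 - 8P = 7P - 141, i.e. P* = 41 and Q* = 146.
Since 54 > 41, the floor is binding.
At P = 54: Qd = 474 - 8·54 = 42 and Qs = 7·54 - 141 = 237.
Surplus = Qs - Qd = 195.
Government expenditure = surplus × support price = 195 × 54 = 10530.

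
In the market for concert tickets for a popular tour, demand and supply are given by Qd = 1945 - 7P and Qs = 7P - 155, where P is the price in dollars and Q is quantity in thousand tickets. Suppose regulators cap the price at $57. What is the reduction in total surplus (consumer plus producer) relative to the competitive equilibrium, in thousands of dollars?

In a free market, 1945 - 7P = 7P - 155 gives the equilibrium P* = 150, Q* = 895.
Since 57 < 150, the ceiling is binding.
At P = 57: Qd = 1945 - 7·57 = 1546 and Qs = 7·57 - 155 = 244.
Quantity traded falls to 244. At Q = 244 the demand price is (1945 - 244)/7 = 243 and the supply price is (155 + 244)/7 = 57.
Deadweight loss = ½ · (243 - 57) · (895 - 244) = ½ · 186 · 651 = 60543.

60543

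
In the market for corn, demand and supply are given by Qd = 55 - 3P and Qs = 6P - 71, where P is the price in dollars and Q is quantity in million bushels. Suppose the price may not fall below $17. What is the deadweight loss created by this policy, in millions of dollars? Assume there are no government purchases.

20.25

In a free market, 55 - 3P = 6P - 71 gives the equilibrium P* = 14, Q* = 13.
The floor of 17 is above the equilibrium price 14, so it binds.
At P = 17: Qd = 55 - 3·17 = 4 and Qs = 6·17 - 71 = 31.
Quantity traded falls to 4. At Q = 4 the demand price is (55 - 4)/3 = 17 and the supply price is (71 + 4)/6 = 12.5.
Deadweight loss = ½ · (17 - 12.5) · (13 - 4) = ½ · 4.5 · 9 = 20.25.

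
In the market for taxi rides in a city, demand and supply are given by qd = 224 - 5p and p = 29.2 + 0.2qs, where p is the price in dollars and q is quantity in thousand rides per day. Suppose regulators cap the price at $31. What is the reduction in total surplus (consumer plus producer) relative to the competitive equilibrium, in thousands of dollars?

Rearranging supply gives qs = 5p - 146. Setting quantity demanded equal to quantity supplied, 224 - 5p = 5p - 146, gives p* = 37 and q* = 39.
The ceiling of 31 is below the equilibrium price 37, so it binds.
At p = 31: qd = 224 - 5·31 = 69 and qs = 5·31 - 146 = 9.
Quantity traded falls to 9. At q = 9 the demand price is (224 - 9)/5 = 43 and the supply price is (146 + 9)/5 = 31.
Deadweight loss = ½ · (43 - 31) · (39 - 9) = ½ · 12 · 30 = 180.

180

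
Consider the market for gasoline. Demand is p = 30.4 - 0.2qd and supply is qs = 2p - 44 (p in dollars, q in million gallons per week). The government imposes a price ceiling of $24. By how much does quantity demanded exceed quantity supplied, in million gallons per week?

Rearranging demand gives qd = 152 - 5p. In a free market, 152 - 5p = 2p - 44 gives the equilibrium p* = 28, q* = 12.
The ceiling of 24 is below the equilibrium price 28, so it binds.
At p = 24: qd = 152 - 5·24 = 32 and qs = 2·24 - 44 = 4.
Shortage = qd - qs = 32 - 4 = 28.

28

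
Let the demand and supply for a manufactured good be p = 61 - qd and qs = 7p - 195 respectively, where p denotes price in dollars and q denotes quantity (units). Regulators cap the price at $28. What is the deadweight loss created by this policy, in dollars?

448

Rearranging demand gives qd = 61 - p. In a free market, 61 - p = 7p - 195 gives the equilibrium p* = 32, q* = 29.
The ceiling of 28 is below the equilibrium price 32, so it binds.
At p = 28: qd = 61 - 28 = 33 and qs = 7·28 - 195 = 1.
Quantity traded falls to 1. At q = 1 the demand price is 61 - 1 = 60 and the supply price is (195 + 1)/7 = 28.
Deadweight loss = ½ · (60 - 28) · (29 - 1) = ½ · 32 · 28 = 448.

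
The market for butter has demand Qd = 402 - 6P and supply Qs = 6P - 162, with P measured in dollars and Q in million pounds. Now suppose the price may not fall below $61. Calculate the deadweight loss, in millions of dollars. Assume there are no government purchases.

Without the control the market clears where 402 - 6P = 6P - 162, i.e. P* = 47 and Q* = 120.
Because the floor (61) lies above the market-clearing price, it is binding.
At P = 61: Qd = 402 - 6·61 = 36 and Qs = 6·61 - 162 = 204.
Quantity traded falls to 36. At Q = 36 the demand price is (402 - 36)/6 = 61 and the supply price is (162 + 36)/6 = 33.
Deadweight loss = ½ · (61 - 33) · (120 - 36) = ½ · 28 · 84 = 1176.

1176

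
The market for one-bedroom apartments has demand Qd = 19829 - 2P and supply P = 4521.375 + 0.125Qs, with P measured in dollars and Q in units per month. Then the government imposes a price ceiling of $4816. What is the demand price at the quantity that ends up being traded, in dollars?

Rearranging supply gives Qs = 8P - 36171. Equilibrium: 19829 - 2P = 8P - 36171, so 56000 = 10P and P* = 5600, Q* = 8629.
The ceiling of 4816 is below the equilibrium price 5600, so it binds.
At P = 4816: Qd = 19829 - 2·4816 = 10197 and Qs = 8·4816 - 36171 = 2357.
Only 2357 units reach the market. On the demand curve, the marginal buyer's willingness to pay at Q = 2357 is (19829 - 2357)/2 = 8736.

8736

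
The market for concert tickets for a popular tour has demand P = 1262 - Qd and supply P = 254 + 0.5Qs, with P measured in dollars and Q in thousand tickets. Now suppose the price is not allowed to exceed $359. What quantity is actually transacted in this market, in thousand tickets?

210

Rearranging demand gives Qd = 1262 - P; rearranging supply gives Qs = 2P - 508. Without the control the market clears where 1262 - P = 2P - 508, i.e. P* = 590 and Q* = 672.
Since 359 < 590, the ceiling is binding.
At P = 359: Qd = 1262 - 359 = 903 and Qs = 2·359 - 508 = 210.
The quantity actually transacted is the short side, supply: 210.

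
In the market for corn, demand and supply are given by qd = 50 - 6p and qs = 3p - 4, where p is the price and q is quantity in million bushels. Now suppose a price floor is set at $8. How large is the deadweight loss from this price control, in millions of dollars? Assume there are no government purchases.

36

Setting quantity demanded equal to quantity supplied, 50 - 6p = 3p - 4, gives p* = 6 and q* = 14.
Because the floor (8) lies above the market-clearing price, it is binding.
At p = 8: qd = 50 - 6·8 = 2 and qs = 3·8 - 4 = 20.
Quantity traded falls to 2. At q = 2 the demand price is (50 - 2)/6 = 8 and the supply price is (4 + 2)/3 = 2.
Deadweight loss = ½ · (8 - 2) · (14 - 2) = ½ · 6 · 12 = 36.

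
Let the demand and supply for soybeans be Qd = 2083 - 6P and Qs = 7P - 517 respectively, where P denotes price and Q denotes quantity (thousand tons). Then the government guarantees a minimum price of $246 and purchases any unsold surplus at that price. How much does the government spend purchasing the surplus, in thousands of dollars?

147108

Without the control the market clears where 2083 - 6P = 7P - 517, i.e. P* = 200 and Q* = 883.
The floor of 246 is above the equilibrium price 200, so it binds.
At P = 246: Qd = 2083 - 6·246 = 607 and Qs = 7·246 - 517 = 1205.
Surplus = Qs - Qd = 598.
Government expenditure = surplus × support price = 598 × 246 = 147108.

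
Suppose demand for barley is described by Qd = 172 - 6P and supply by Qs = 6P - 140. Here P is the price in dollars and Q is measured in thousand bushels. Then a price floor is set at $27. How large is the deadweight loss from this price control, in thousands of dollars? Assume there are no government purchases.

6

In a free market, 172 - 6P = 6P - 140 gives the equilibrium P* = 26, Q* = 16.
Because the floor (27) lies above the market-clearing price, it is binding.
At P = 27: Qd = 172 - 6·27 = 10 and Qs = 6·27 - 140 = 22.
Quantity traded falls to 10. At Q = 10 the demand price is (172 - 10)/6 = 27 and the supply price is (140 + 10)/6 = 25.
Deadweight loss = ½ · (27 - 25) · (16 - 10) = ½ · 2 · 6 = 6.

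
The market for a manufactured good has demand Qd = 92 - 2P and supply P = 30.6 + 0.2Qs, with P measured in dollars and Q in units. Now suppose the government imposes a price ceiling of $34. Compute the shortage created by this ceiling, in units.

7

Rearranging supply gives Qs = 5P - 153. Equilibrium: 92 - 2P = 5P - 153, so 245 = 7P and P* = 35, Q* = 22.
The ceiling of 34 is below the equilibrium price 35, so it binds.
At P = 34: Qd = 92 - 2·34 = 24 and Qs = 5·34 - 153 = 17.
Shortage = Qd - Qs = 24 - 17 = 7.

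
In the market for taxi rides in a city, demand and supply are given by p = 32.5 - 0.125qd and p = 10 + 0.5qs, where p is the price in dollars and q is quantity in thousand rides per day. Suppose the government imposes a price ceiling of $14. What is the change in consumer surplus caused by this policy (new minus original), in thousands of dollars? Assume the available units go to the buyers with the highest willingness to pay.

63

Rearranging demand gives qd = 260 - 8p; rearranging supply gives qs = 2p - 20. In a free market, 260 - 8p = 2p - 20 gives the equilibrium p* = 28, q* = 36.
Since 14 < 28, the ceiling is binding.
At p = 14: qd = 260 - 8·14 = 148 and qs = 2·14 - 20 = 8.
Consumer surplus without the control is ½ · (32.5 - 28) · 36 = 81.
With the ceiling, 8 units are sold at 14 (assume they go to the highest-value buyers). The demand price at q = 8 is 31.5, so CS = ½ · [(32.5 - 14) + (31.5 - 14)] · 8 = 144.
Change in consumer surplus = 144 - 81 = 63.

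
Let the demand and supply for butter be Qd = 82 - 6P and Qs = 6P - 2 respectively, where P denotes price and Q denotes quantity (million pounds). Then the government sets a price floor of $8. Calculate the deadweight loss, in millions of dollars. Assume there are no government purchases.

Setting quantity demanded equal to quantity supplied, 82 - 6P = 6P - 2, gives P* = 7 and Q* = 40.
Because the floor (8) lies above the market-clearing price, it is binding.
At P = 8: Qd = 82 - 6·8 = 34 and Qs = 6·8 - 2 = 46.
Quantity traded falls to 34. At Q = 34 the demand price is (82 - 34)/6 = 8 and the supply price is (2 + 34)/6 = 6.
Deadweight loss = ½ · (8 - 6) · (40 - 34) = ½ · 2 · 6 = 6.

6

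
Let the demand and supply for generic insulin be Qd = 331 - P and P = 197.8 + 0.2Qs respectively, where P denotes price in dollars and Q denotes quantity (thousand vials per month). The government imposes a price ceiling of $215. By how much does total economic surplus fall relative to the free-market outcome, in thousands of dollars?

375

Rearranging supply gives Qs = 5P - 989. In a free market, 331 - P = 5P - 989 gives the equilibrium P* = 220, Q* = 111.
The ceiling of 215 is below the equilibrium price 220, so it binds.
At P = 215: Qd = 331 - 215 = 116 and Qs = 5·215 - 989 = 86.
Quantity traded falls to 86. At Q = 86 the demand price is 331 - 86 = 245 and the supply price is (989 + 86)/5 = 215.
Deadweight loss = ½ · (245 - 215) · (111 - 86) = ½ · 30 · 25 = 375.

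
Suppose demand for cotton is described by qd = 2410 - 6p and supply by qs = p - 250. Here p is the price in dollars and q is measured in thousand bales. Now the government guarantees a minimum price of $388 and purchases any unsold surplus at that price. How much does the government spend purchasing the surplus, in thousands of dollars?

21728

Setting quantity demanded equal to quantity supplied, 2410 - 6p = p - 250, gives p* = 380 and q* = 130.
Because the floor (388) lies above the market-clearing price, it is binding.
At p = 388: qd = 2410 - 6·388 = 82 and qs = 388 - 250 = 138.
Surplus = qs - qd = 56.
Government expenditure = surplus × support price = 56 × 388 = 21728.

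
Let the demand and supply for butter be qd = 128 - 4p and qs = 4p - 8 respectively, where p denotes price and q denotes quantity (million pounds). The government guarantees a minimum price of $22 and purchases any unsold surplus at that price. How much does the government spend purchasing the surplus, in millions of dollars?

Setting quantity demanded equal to quantity supplied, 128 - 4p = 4p - 8, gives p* = 17 and q* = 60.
Since 22 > 17, the floor is binding.
At p = 22: qd = 128 - 4·22 = 40 and qs = 4·22 - 8 = 80.
Surplus = qs - qd = 40.
Government expenditure = surplus × support price = 40 × 22 = 880.

880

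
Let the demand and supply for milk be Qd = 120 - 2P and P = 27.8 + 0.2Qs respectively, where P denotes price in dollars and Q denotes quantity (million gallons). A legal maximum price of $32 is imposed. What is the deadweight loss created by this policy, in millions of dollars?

Rearranging supply gives Qs = 5P - 139. Equilibrium: 120 - 2P = 5P - 139, so 259 = 7P and P* = 37, Q* = 46.
Since 32 < 37, the ceiling is binding.
At P = 32: Qd = 120 - 2·32 = 56 and Qs = 5·32 - 139 = 21.
Quantity traded falls to 21. At Q = 21 the demand price is (120 - 21)/2 = 49.5 and the supply price is (139 + 21)/5 = 32.
Deadweight loss = ½ · (49.5 - 32) · (46 - 21) = ½ · 17.5 · 25 = 218.75.

218.75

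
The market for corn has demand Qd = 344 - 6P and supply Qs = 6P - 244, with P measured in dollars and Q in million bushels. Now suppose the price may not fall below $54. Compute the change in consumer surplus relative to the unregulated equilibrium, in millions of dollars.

Setting quantity demanded equal to quantity supplied, 344 - 6P = 6P - 244, gives P* = 49 and Q* = 50.
Because the floor (54) lies above the market-clearing price, it is binding.
At P = 54: Qd = 344 - 6·54 = 20 and Qs = 6·54 - 244 = 80.
Consumer surplus without the control is ½ · (172/3 - 49) · 50 = 625/3.
With the floor, consumers buy 20 units at 54, so CS = ½ · (172/3 - 54) · 20 = 100/3.
Change in consumer surplus = 100/3 - 625/3 = -175.

-175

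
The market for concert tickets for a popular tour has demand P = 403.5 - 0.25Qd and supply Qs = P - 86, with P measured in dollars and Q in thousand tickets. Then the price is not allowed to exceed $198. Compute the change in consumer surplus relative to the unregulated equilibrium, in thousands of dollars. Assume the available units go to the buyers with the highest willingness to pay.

13383.5

Rearranging demand gives Qd = 1614 - 4P. Without the control the market clears where 1614 - 4P = P - 86, i.e. P* = 340 and Q* = 254.
Since 198 < 340, the ceiling is binding.
At P = 198: Qd = 1614 - 4·198 = 822 and Qs = 198 - 86 = 112.
Consumer surplus without the control is ½ · (403.5 - 340) · 254 = 8064.5.
With the ceiling, 112 units are sold at 198 (assume they go to the highest-value buyers). The demand price at Q = 112 is 375.5, so CS = ½ · [(403.5 - 198) + (375.5 - 198)] · 112 = 21448.
Change in consumer surplus = 21448 - 8064.5 = 13383.5.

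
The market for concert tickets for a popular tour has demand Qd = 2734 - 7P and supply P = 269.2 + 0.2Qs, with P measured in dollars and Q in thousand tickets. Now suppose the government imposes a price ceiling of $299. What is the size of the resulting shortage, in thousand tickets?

Rearranging supply gives Qs = 5P - 1346. In a free market, 2734 - 7P = 5P - 1346 gives the equilibrium P* = 340, Q* = 354.
Since 299 < 340, the ceiling is binding.
At P = 299: Qd = 2734 - 7·299 = 641 and Qs = 5·299 - 1346 = 149.
Shortage = Qd - Qs = 641 - 149 = 492.

492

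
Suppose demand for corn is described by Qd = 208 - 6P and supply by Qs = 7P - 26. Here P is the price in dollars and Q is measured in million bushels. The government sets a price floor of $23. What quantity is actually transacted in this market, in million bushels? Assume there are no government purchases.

Setting quantity demanded equal to quantity supplied, 208 - 6P = 7P - 26, gives P* = 18 and Q* = 100.
The floor of 23 is above the equilibrium price 18, so it binds.
At P = 23: Qd = 208 - 6·23 = 70 and Qs = 7·23 - 26 = 135.
The quantity actually transacted is the short side, demand: 70.

70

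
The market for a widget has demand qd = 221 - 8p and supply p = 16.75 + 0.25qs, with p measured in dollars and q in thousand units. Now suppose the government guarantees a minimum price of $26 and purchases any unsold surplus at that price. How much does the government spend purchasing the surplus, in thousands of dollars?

Rearranging supply gives qs = 4p - 67. Equilibrium: 221 - 8p = 4p - 67, so 288 = 12p and p* = 24, q* = 29.
The floor of 26 is above the equilibrium price 24, so it binds.
At p = 26: qd = 221 - 8·26 = 13 and qs = 4·26 - 67 = 37.
Surplus = qs - qd = 24.
Government expenditure = surplus × support price = 24 × 26 = 624.

624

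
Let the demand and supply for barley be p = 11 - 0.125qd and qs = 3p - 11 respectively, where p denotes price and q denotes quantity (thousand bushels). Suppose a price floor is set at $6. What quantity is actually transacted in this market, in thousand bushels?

16

Rearranging demand gives qd = 88 - 8p. In a free market, 88 - 8p = 3p - 11 gives the equilibrium p* = 9, q* = 16.
The floor of 6 is below the equilibrium price 9, so it is not binding; the market clears at p* = 9, q* = 16.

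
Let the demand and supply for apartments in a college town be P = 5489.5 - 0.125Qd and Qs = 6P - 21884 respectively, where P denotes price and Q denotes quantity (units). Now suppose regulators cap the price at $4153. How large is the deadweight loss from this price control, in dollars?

1570847.25

Rearranging demand gives Qd = 43916 - 8P. Equilibrium: 43916 - 8P = 6P - 21884, so 65800 = 14P and P* = 4700, Q* = 6316.
Since 4153 < 4700, the ceiling is binding.
At P = 4153: Qd = 43916 - 8·4153 = 10692 and Qs = 6·4153 - 21884 = 3034.
Quantity traded falls to 3034. At Q = 3034 the demand price is (43916 - 3034)/8 = 5110.25 and the supply price is (21884 + 3034)/6 = 4153.
Deadweight loss = ½ · (5110.25 - 4153) · (6316 - 3034) = ½ · 957.25 · 3282 = 1570847.25.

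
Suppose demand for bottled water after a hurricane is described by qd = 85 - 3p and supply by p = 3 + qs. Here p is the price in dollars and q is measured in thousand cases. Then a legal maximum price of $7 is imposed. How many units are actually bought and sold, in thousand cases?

4

Rearranging supply gives qs = p - 3. Setting quantity demanded equal to quantity supplied, 85 - 3p = p - 3, gives p* = 22 and q* = 19.
The ceiling of 7 is below the equilibrium price 22, so it binds.
At p = 7: qd = 85 - 3·7 = 64 and qs = 7 - 3 = 4.
The quantity actually transacted is the short side, supply: 4.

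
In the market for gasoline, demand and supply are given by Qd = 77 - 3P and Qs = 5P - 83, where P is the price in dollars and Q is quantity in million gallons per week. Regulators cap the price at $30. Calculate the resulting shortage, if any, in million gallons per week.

Without the control the market clears where 77 - 3P = 5P - 83, i.e. P* = 20 and Q* = 17.
Since 30 is above P* = 20, the ceiling does not bind and the free-market outcome prevails.
Since the control does not bind, there is no shortage.

0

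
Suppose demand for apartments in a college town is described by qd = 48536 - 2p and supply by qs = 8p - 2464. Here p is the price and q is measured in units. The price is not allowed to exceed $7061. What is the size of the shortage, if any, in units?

In a free market, 48536 - 2p = 8p - 2464 gives the equilibrium p* = 5100, q* = 38336.
Since 7061 is above p* = 5100, the ceiling does not bind and the free-market outcome prevails.
Since the control does not bind, there is no shortage.

0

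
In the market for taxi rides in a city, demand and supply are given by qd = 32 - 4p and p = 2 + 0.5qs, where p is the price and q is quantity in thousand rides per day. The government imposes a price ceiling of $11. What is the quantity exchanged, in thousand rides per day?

Rearranging supply gives qs = 2p - 4. Equilibrium: 32 - 4p = 2p - 4, so 36 = 6p and p* = 6, q* = 8.
The ceiling of 11 is above the equilibrium price 6, so it is not binding; the market clears at p* = 6, q* = 8.

8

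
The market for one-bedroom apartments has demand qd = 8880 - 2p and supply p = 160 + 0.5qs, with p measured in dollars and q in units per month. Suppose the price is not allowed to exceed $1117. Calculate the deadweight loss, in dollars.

2798978

Rearranging supply gives qs = 2p - 320. Setting quantity demanded equal to quantity supplied, 8880 - 2p = 2p - 320, gives p* = 2300 and q* = 4280.
The ceiling of 1117 is below the equilibrium price 2300, so it binds.
At p = 1117: qd = 8880 - 2·1117 = 6646 and qs = 2·1117 - 320 = 1914.
Quantity traded falls to 1914. At q = 1914 the demand price is (8880 - 1914)/2 = 3483 and the supply price is (320 + 1914)/2 = 1117.
Deadweight loss = ½ · (3483 - 1117) · (4280 - 1914) = ½ · 2366 · 2366 = 2798978.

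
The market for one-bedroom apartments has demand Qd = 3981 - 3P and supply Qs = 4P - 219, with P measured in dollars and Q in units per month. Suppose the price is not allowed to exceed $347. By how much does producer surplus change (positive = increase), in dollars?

In a free market, 3981 - 3P = 4P - 219 gives the equilibrium P* = 600, Q* = 2181.
Since 347 < 600, the ceiling is binding.
At P = 347: Qd = 3981 - 3·347 = 2940 and Qs = 4·347 - 219 = 1169.
Producer surplus without the control is ½ · (600 - 54.75) · 2181 = 594595.125.
With the ceiling, producers sell 1169 units at 347, so PS = ½ · (347 - 54.75) · 1169 = 170820.125.
Change in producer surplus = 170820.125 - 594595.125 = -423775.

-423775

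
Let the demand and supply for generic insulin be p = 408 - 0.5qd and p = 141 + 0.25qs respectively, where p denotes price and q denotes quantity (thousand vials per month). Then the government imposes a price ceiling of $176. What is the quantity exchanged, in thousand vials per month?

140

Rearranging demand gives qd = 816 - 2p; rearranging supply gives qs = 4p - 564. Setting quantity demanded equal to quantity supplied, 816 - 2p = 4p - 564, gives p* = 230 and q* = 356.
The ceiling of 176 is below the equilibrium price 230, so it binds.
At p = 176: qd = 816 - 2·176 = 464 and qs = 4·176 - 564 = 140.
The quantity actually transacted is the short side, supply: 140.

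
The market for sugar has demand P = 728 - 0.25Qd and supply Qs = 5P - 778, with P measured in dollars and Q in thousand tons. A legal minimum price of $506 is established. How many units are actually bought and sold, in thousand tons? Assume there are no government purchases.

888

Rearranging demand gives Qd = 2912 - 4P. In a free market, 2912 - 4P = 5P - 778 gives the equilibrium P* = 410, Q* = 1272.
The floor of 506 is above the equilibrium price 410, so it binds.
At P = 506: Qd = 2912 - 4·506 = 888 and Qs = 5·506 - 778 = 1752.
The quantity actually transacted is the short side, demand: 888.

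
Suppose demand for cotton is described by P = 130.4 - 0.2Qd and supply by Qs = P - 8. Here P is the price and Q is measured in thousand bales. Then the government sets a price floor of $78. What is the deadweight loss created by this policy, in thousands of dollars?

0

Rearranging demand gives Qd = 652 - 5P. Equilibrium: 652 - 5P = P - 8, so 660 = 6P and P* = 110, Q* = 102.
Since 78 is below P* = 110, the floor does not bind and the free-market outcome prevails.
Since the control does not bind, no trades are prevented and deadweight loss is zero.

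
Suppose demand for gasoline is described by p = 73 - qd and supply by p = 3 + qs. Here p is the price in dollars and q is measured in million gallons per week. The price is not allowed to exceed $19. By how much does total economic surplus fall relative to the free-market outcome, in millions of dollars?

Rearranging demand gives qd = 73 - p; rearranging supply gives qs = p - 3. In a free market, 73 - p = p - 3 gives the equilibrium p* = 38, q* = 35.
Since 19 < 38, the ceiling is binding.
At p = 19: qd = 73 - 19 = 54 and qs = 19 - 3 = 16.
Quantity traded falls to 16. At q = 16 the demand price is 73 - 16 = 57 and the supply price is 3 + 16 = 19.
Deadweight loss = ½ · (57 - 19) · (35 - 16) = ½ · 38 · 19 = 361.

361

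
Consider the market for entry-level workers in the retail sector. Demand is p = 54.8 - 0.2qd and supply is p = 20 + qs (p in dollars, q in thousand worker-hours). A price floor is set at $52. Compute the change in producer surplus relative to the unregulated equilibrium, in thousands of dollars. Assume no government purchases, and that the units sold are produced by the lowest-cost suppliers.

Rearranging demand gives qd = 274 - 5p; rearranging supply gives qs = p - 20. In a free market, 274 - 5p = p - 20 gives the equilibrium p* = 49, q* = 29.
Because the floor (52) lies above the market-clearing price, it is binding.
At p = 52: qd = 274 - 5·52 = 14 and qs = 52 - 20 = 32.
Producer surplus without the control is ½ · (49 - 20) · 29 = 420.5.
With the floor, 14 units are sold at 52. The supply price at q = 14 is 34, so PS = ½ · [(52 - 20) + (52 - 34)] · 14 = 350.
Change in producer surplus = 350 - 420.5 = -70.5.

-70.5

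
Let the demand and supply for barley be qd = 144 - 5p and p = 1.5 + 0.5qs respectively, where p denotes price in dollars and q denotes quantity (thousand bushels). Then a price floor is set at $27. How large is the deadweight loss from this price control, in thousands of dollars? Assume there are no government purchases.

315

Rearranging supply gives qs = 2p - 3. Without the control the market clears where 144 - 5p = 2p - 3, i.e. p* = 21 and q* = 39.
The floor of 27 is above the equilibrium price 21, so it binds.
At p = 27: qd = 144 - 5·27 = 9 and qs = 2·27 - 3 = 51.
Quantity traded falls to 9. At q = 9 the demand price is (144 - 9)/5 = 27 and the supply price is (3 + 9)/2 = 6.
Deadweight loss = ½ · (27 - 6) · (39 - 9) = ½ · 21 · 30 = 315.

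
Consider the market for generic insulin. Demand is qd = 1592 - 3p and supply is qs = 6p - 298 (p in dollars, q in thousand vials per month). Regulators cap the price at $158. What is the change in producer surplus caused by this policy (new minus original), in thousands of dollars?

Without the control the market clears where 1592 - 3p = 6p - 298, i.e. p* = 210 and q* = 962.
Because the ceiling (158) lies below the market-clearing price, it is binding.
At p = 158: qd = 1592 - 3·158 = 1118 and qs = 6·158 - 298 = 650.
Producer surplus without the control is ½ · (210 - 149/3) · 962 = 231361/3.
With the ceiling, producers sell 650 units at 158, so PS = ½ · (158 - 149/3) · 650 = 105625/3.
Change in producer surplus = 105625/3 - 231361/3 = -41912.

-41912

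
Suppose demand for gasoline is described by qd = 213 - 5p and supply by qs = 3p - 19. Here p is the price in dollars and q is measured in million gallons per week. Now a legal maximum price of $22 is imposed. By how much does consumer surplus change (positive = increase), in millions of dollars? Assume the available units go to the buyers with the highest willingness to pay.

284.9

Setting quantity demanded equal to quantity supplied, 213 - 5p = 3p - 19, gives p* = 29 and q* = 68.
Because the ceiling (22) lies below the market-clearing price, it is binding.
At p = 22: qd = 213 - 5·22 = 103 and qs = 3·22 - 19 = 47.
Consumer surplus without the control is ½ · (42.6 - 29) · 68 = 462.4.
With the ceiling, 47 units are sold at 22 (assume they go to the highest-value buyers). The demand price at q = 47 is 33.2, so CS = ½ · [(42.6 - 22) + (33.2 - 22)] · 47 = 747.3.
Change in consumer surplus = 747.3 - 462.4 = 284.9.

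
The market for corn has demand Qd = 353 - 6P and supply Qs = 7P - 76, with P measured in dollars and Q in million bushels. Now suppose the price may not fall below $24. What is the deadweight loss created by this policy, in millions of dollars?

Setting quantity demanded equal to quantity supplied, 353 - 6P = 7P - 76, gives P* = 33 and Q* = 155.
Since 24 is below P* = 33, the floor does not bind and the free-market outcome prevails.
Since the control does not bind, no trades are prevented and deadweight loss is zero.

0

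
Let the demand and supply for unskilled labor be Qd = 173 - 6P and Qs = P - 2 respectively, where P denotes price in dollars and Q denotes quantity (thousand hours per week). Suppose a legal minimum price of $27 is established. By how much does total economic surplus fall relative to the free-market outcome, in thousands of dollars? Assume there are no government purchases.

Equilibrium: 173 - 6P = P - 2, so 175 = 7P and P* = 25, Q* = 23.
The floor of 27 is above the equilibrium price 25, so it binds.
At P = 27: Qd = 173 - 6·27 = 11 and Qs = 27 - 2 = 25.
Quantity traded falls to 11. At Q = 11 the demand price is (173 - 11)/6 = 27 and the supply price is 2 + 11 = 13.
Deadweight loss = ½ · (27 - 13) · (23 - 11) = ½ · 14 · 12 = 84.

84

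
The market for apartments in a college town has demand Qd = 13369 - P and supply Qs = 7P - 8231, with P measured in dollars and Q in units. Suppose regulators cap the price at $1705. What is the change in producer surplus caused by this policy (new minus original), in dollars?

-7150567.5

Equilibrium: 13369 - P = 7P - 8231, so 21600 = 8P and P* = 2700, Q* = 10669.
The ceiling of 1705 is below the equilibrium price 2700, so it binds.
At P = 1705: Qd = 13369 - 1705 = 11664 and Qs = 7·1705 - 8231 = 3704.
Producer surplus without the control is ½ · (2700 - 8231/7) · 10669 = 113827561/14.
With the ceiling, producers sell 3704 units at 1705, so PS = ½ · (1705 - 8231/7) · 3704 = 6859808/7.
Change in producer surplus = 6859808/7 - 113827561/14 = -7150567.5.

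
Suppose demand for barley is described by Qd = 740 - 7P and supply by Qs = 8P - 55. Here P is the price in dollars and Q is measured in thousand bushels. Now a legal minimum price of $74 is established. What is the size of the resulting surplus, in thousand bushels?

315

Setting quantity demanded equal to quantity supplied, 740 - 7P = 8P - 55, gives P* = 53 and Q* = 369.
Because the floor (74) lies above the market-clearing price, it is binding.
At P = 74: Qd = 740 - 7·74 = 222 and Qs = 8·74 - 55 = 537.
Surplus = Qs - Qd = 537 - 222 = 315.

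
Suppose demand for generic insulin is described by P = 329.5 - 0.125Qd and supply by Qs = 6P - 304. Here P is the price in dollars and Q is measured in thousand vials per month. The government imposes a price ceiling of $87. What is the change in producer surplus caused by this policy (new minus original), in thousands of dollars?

-72201

Rearranging demand gives Qd = 2636 - 8P. Setting quantity demanded equal to quantity supplied, 2636 - 8P = 6P - 304, gives P* = 210 and Q* = 956.
The ceiling of 87 is below the equilibrium price 210, so it binds.
At P = 87: Qd = 2636 - 8·87 = 1940 and Qs = 6·87 - 304 = 218.
Producer surplus without the control is ½ · (210 - 152/3) · 956 = 228484/3.
With the ceiling, producers sell 218 units at 87, so PS = ½ · (87 - 152/3) · 218 = 11881/3.
Change in producer surplus = 11881/3 - 228484/3 = -72201.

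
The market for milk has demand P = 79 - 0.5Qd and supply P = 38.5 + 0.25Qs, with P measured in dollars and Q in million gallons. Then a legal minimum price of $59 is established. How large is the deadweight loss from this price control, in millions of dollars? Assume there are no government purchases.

Rearranging demand gives Qd = 158 - 2P; rearranging supply gives Qs = 4P - 154. Without the control the market clears where 158 - 2P = 4P - 154, i.e. P* = 52 and Q* = 54.
The floor of 59 is above the equilibrium price 52, so it binds.
At P = 59: Qd = 158 - 2·59 = 40 and Qs = 4·59 - 154 = 82.
Quantity traded falls to 40. At Q = 40 the demand price is (158 - 40)/2 = 59 and the supply price is (154 + 40)/4 = 48.5.
Deadweight loss = ½ · (59 - 48.5) · (54 - 40) = ½ · 10.5 · 14 = 73.5.

73.5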